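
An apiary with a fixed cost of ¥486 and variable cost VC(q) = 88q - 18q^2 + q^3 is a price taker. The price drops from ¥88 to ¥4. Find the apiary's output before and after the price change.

Output falls from 12 to 0 (the firm shuts down)

MC = 88 - 36q + 3q^2; the shutdown threshold is min AVC = ¥7 (at q = 9).
With P = ¥88 above the shutdown price, P = MC gives q = 12.
At P = ¥4 < min AVC = ¥7, price no longer covers variable cost at any output, so the firm shuts down: q = 0.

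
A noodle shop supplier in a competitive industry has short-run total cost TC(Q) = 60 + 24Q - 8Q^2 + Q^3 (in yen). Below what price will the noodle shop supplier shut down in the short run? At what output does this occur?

The firm shuts down when price falls below the minimum of average variable cost. AVC = VC/Q = 24 - 8Q + Q^2.
dAVC/dQ = -8 + 2Q = 0 gives Q = 4. min AVC = 24 - 8·4 + 4^2 = 8.
The firm shuts down for any P below ¥8.

¥8 per unit, at Q = 4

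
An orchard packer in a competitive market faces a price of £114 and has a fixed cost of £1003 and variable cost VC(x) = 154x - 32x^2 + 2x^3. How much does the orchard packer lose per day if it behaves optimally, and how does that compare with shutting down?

Profit = -£203 at x = 10

AVC = 154 - 32x + 2x^2 has its minimum £26 at x = 8; price £114 clears that bar, so the firm operates.
With MC = 154 - 64x + 6x^2, P = MC on the upward-sloping part at x* = 10.
TR = 114·10 = 1140. TC = 1003 + 340 = 1343. Profit = 1140 − 1343 = -£203.
Shutting down would mean losing the fixed cost of £1003, so operating at a loss of £203 is better by £800.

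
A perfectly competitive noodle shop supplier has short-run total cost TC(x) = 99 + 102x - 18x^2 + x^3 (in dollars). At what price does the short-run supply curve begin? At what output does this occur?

The firm shuts down when price falls below the minimum of average variable cost. AVC = VC/x = 102 - 18x + x^2.
dAVC/dx = -18 + 2x = 0 gives x = 9. min AVC = 102 - 18·9 + 9^2 = 21.
The firm shuts down for any P below $21.

$21 per unit, at x = 9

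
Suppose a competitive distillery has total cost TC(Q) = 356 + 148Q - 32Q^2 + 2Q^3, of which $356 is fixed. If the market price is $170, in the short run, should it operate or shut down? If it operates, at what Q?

Produce at Q = 11

Strip out fixed cost: VC = 148Q - 32Q^2 + 2Q^3. Then AVC = 148 - 32Q + 2Q^2 and MC = 148 - 64Q + 6Q^2.
AVC hits its minimum where MC = AVC, at Q = 8, giving min AVC = 148 - 32·8 + 2·8^2 = $20.
Because $170 ≥ $20, revenue can cover variable cost; the firm operates.
Solving P = MC: -22 - 64Q + 6Q^2 = 0 ⇒ Q = -1/3 or 11. On the upward-sloping branch, Q* = 11.
Check: AVC at Q = 11 is $38 ≤ P, so revenue covers variable cost.
Profit = P·Q − TC = 170·11 − 774 = $1096.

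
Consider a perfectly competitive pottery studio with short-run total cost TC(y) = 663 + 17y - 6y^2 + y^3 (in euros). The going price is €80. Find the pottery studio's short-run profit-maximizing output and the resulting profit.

AVC = 17 - 6y + y^2 has its minimum €8 at y = 3; price €80 clears that bar, so the firm operates.
MC = 17 - 12y + 3y^2. Setting P = MC and taking the root on the rising branch gives y* = 7.
TR = 80·7 = 560. TC = 663 + 168 = 831. Profit = 560 − 831 = -€271.
By producing, the firm covers all variable cost plus €392 of fixed cost; shutting down would lose the full €663.

Profit = -€271 at y = 7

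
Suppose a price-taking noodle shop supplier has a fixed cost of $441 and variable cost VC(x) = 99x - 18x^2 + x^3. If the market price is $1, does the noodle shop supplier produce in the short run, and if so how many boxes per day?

Variable cost is VC = 99x - 18x^2 + x^3, so AVC = VC/x = 99 - 18x + x^2 and MC = dTC/dx = 99 - 36x + 3x^2.
The AVC parabola has its vertex at x = 18/2 = 9, where AVC = 99 - 18·9 + 9^2 = $18.
With P < min AVC ($1 < $18), every unit sold adds to the loss.
The firm minimizes its loss by shutting down and losing only its fixed cost of $441.

Shut down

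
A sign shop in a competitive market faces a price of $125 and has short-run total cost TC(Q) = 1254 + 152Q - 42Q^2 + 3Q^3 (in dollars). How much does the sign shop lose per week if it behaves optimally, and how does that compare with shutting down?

Profit = -$282 at Q = 9

AVC = 152 - 42Q + 3Q^2; min AVC = $5 at Q = 7. Since P = $125 ≥ min AVC, the firm produces.
MC = 152 - 84Q + 9Q^2. Setting P = MC and taking the root on the rising branch gives Q* = 9.
TR = 125·9 = 1125. TC = 1254 + 153 = 1407. Profit = 1125 − 1407 = -$282.
Shutting down would mean losing the fixed cost of $1254, so operating at a loss of $282 is better by $972.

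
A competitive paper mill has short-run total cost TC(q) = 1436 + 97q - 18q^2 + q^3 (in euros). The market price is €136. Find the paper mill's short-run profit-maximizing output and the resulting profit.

Profit = -€84 at q = 13

AVC = 97 - 18q + q^2; min AVC = €16 at q = 9. Since P = €136 ≥ min AVC, the firm produces.
With MC = 97 - 36q + 3q^2, P = MC on the upward-sloping part at q* = 13.
TR = 136·13 = 1768. TC = 1436 + 416 = 1852. Profit = 1768 − 1852 = -€84.
By producing, the firm covers all variable cost plus €1352 of fixed cost; shutting down would lose the full €1436.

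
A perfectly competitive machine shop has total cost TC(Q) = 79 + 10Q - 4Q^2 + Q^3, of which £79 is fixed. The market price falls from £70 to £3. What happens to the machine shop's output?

Output falls from 6 to 0 (the firm shuts down)

AVC = 10 - 4Q + Q^2, minimized at Q = 2 where min AVC = £6. MC = 10 - 8Q + 3Q^2.
At P = £70 ≥ min AVC, set P = MC on the rising branch: Q = 6.
At P = £3 < min AVC = £6, price no longer covers variable cost at any output, so the firm shuts down: Q = 0.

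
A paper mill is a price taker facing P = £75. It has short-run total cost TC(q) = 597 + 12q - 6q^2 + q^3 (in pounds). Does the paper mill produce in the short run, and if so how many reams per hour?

Variable cost is VC = 12q - 6q^2 + q^3, so AVC = VC/q = 12 - 6q + q^2 and MC = dTC/dq = 12 - 12q + 3q^2.
AVC is minimized where dAVC/dq = -6 + 2q = 0, at q = 3; min AVC = 12 - 6·3 + 3^2 = £3.
Since P = £75 ≥ min AVC = £3, price covers variable cost and the firm should produce.
Set P = MC: 75 = 12 - 12q + 3q^2 → -63 - 12q + 3q^2 = 0. The roots are q = -3 and q = 7; the profit-maximizing output is on the rising part of MC, so q* = 7.
Check: AVC at q = 7 is £19 ≤ P, so revenue covers variable cost.
Profit = P·q − TC = 75·7 − 730 = -£205, a loss, but smaller than the £597 fixed cost the firm would lose by shutting down.

Produce at q = 7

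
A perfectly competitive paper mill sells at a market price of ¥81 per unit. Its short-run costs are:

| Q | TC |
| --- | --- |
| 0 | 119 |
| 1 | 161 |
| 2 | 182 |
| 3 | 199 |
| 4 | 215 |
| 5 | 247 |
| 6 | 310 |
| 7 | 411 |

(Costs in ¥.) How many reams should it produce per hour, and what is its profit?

Profit at each row (π = 81Q − TC): Q=0: -119; Q=1: -80; Q=2: -20; Q=3: 44; Q=4: 109; Q=5: 158; Q=6: 176; Q=7: 156.
Profit is maximized at Q = 6. AVC there is 191/6 = ¥31.83 ≤ P, so producing beats shutting down (which would give -¥119).

Q = 6; profit = ¥176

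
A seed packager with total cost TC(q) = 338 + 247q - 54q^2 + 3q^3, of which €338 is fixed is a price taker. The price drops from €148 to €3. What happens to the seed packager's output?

Output falls from 11 to 0 (the firm shuts down)

AVC = 247 - 54q + 3q^2, minimized at q = 9 where min AVC = €4. MC = 247 - 108q + 9q^2.
With P = €148 above the shutdown price, P = MC gives q = 11.
At P = €3 < min AVC = €4, price no longer covers variable cost at any output, so the firm shuts down: q = 0.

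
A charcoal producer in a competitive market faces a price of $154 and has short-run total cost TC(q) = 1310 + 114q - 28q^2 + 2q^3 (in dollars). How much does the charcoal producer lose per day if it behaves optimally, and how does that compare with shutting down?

AVC = 114 - 28q + 2q^2 has its minimum $16 at q = 7; price $154 clears that bar, so the firm operates.
MC = 114 - 56q + 6q^2. Setting P = MC and taking the root on the rising branch gives q* = 10.
TR = 154·10 = 1540. TC = 1310 + 340 = 1650. Profit = 1540 − 1650 = -$110.
Shutting down would mean losing the fixed cost of $1310, so operating at a loss of $110 is better by $1200.

Profit = -$110 at q = 10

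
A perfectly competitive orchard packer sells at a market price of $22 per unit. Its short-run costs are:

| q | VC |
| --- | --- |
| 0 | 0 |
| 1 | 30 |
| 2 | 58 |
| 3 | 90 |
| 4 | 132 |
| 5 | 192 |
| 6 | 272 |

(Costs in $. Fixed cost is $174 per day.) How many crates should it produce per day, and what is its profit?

Compute π = P·q − TC at each output: q=0: -174; q=1: -182; q=2: -188; q=3: -198; q=4: -218; q=5: -256; q=6: -314.
Profit is highest at q = 0. Equivalently, the lowest AVC in the table is 58/2 ≈ $29 at q = 2, and P = $22 falls below it — price never covers variable cost, so the firm shuts down and loses only its fixed cost.

q = 0 (shut down); profit = -$174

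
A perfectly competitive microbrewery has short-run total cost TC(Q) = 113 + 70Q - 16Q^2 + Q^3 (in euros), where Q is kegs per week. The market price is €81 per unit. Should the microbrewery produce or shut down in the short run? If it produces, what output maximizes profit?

Produce at Q = 11

Strip out fixed cost: VC = 70Q - 16Q^2 + Q^3. Then AVC = 70 - 16Q + Q^2 and MC = 70 - 32Q + 3Q^2.
The AVC parabola has its vertex at Q = 16/2 = 8, where AVC = 70 - 16·8 + 8^2 = €6.
P = €81 exceeds min AVC = €6, so the firm stays open.
P = MC gives -11 - 32Q + 3Q^2 = 0, with roots -1/3 and 11. Take the larger (rising MC): Q* = 11.
Check: AVC at Q = 11 is €15 ≤ P, so revenue covers variable cost.
Profit = P·Q − TC = 81·11 − 278 = €613.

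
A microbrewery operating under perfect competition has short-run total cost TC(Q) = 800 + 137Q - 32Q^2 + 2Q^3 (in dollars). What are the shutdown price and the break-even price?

Shutdown price = $9; break-even price = $97

AVC = 137 - 32Q + 2Q^2; minimized at Q = 8, giving min AVC = $9. That is the shutdown price.
ATC = 800/Q + 137 - 32Q + 2Q^2. Setting dATC/dQ = −800/Q^2 − 32 + 4Q = 0 gives Q = 10 (since 4·10^3 − 32·10^2 = 800).
min ATC = 800/10 + 137 − 32·10 + 2·10^2 = $97. That is the break-even price.
For $9 ≤ P < $97 the firm produces at a loss; below $9 it shuts down.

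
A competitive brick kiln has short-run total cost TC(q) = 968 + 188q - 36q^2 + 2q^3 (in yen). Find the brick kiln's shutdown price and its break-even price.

Shutdown price = ¥26; break-even price = ¥122

Shutdown price = min AVC. AVC = 188 - 36q + 2q^2, with vertex at q = 9 and minimum ¥26.
ATC = 968/q + 188 - 36q + 2q^2. Setting dATC/dq = −968/q^2 − 36 + 4q = 0 gives q = 11 (since 4·11^3 − 36·11^2 = 968).
min ATC = 968/11 + 188 − 36·11 + 2·11^2 = ¥122. That is the break-even price.
For ¥26 ≤ P < ¥122 the firm produces at a loss; below ¥26 it shuts down.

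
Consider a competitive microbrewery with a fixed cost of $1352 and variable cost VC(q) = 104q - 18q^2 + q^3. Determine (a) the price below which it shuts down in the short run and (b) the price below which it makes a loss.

Shutdown price = $23; break-even price = $143

AVC = 104 - 18q + q^2; minimized at q = 9, giving min AVC = $23. That is the shutdown price.
ATC = 1352/q + 104 - 18q + q^2. Setting dATC/dq = −1352/q^2 − 18 + 2q = 0 gives q = 13 (since 2·13^3 − 18·13^2 = 1352).
min ATC = 1352/13 + 104 − 18·13 + 13^2 = $143. That is the break-even price.
Between these two prices the firm operates at a loss; above $143 it earns a profit.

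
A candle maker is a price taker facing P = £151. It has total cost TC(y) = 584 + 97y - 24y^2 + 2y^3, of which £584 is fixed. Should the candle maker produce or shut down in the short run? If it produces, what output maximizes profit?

Produce at y = 9

From TC, MC = TC'(y) = 97 - 48y + 6y^2 and AVC = VC/y = 97 - 24y + 2y^2.
The AVC parabola has its vertex at y = 24/4 = 6, where AVC = 97 - 24·6 + 2·6^2 = £25.
Because £151 ≥ £25, revenue can cover variable cost; the firm operates.
P = MC gives -54 - 48y + 6y^2 = 0, with roots -1 and 9. Take the larger (rising MC): y* = 9.
Check: AVC at y = 9 is £43 ≤ P, so revenue covers variable cost.
Profit = P·y − TC = 151·9 − 971 = £388.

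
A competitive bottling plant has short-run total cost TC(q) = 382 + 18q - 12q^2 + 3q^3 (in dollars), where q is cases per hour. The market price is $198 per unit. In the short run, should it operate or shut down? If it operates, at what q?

Strip out fixed cost: VC = 18q - 12q^2 + 3q^3. Then AVC = 18 - 12q + 3q^2 and MC = 18 - 24q + 9q^2.
AVC is minimized where dAVC/dq = -12 + 6q = 0, at q = 2; min AVC = 18 - 12·2 + 3·2^2 = $6.
Because $198 ≥ $6, revenue can cover variable cost; the firm operates.
P = MC gives -180 - 24q + 9q^2 = 0, with roots -10/3 and 6. Take the larger (rising MC): q* = 6.
Check: AVC at q = 6 is $54 ≤ P, so revenue covers variable cost.
Profit = P·q − TC = 198·6 − 706 = $482.

Produce at q = 6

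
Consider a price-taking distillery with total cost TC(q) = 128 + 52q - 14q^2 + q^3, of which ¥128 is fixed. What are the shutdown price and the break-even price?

AVC = 52 - 14q + q^2; minimized at q = 7, giving min AVC = ¥3. That is the shutdown price.
ATC = 128/q + 52 - 14q + q^2. Setting dATC/dq = −128/q^2 − 14 + 2q = 0 gives q = 8 (since 2·8^3 − 14·8^2 = 128).
min ATC = 128/8 + 52 − 14·8 + 8^2 = ¥20. That is the break-even price.
For ¥3 ≤ P < ¥20 the firm produces at a loss; below ¥3 it shuts down.

Shutdown price = ¥3; break-even price = ¥20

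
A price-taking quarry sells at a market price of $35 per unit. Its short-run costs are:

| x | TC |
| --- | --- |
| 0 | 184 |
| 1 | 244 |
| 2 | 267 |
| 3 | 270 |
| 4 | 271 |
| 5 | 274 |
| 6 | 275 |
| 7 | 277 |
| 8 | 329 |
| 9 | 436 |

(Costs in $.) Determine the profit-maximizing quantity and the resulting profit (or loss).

x = 7; profit = -$32

Profit at each row (π = 35x − TC): x=0: -184; x=1: -209; x=2: -197; x=3: -165; x=4: -131; x=5: -99; x=6: -65; x=7: -32; x=8: -49; x=9: -121.
Profit is maximized at x = 7. AVC there is 93/7 = $13.29 ≤ P, so producing beats shutting down (which would give -$184).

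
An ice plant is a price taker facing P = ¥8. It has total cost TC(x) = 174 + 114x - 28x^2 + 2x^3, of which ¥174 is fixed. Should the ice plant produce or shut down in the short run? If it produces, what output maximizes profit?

Shut down

Variable cost is VC = 114x - 28x^2 + 2x^3, so AVC = VC/x = 114 - 28x + 2x^2 and MC = dTC/dx = 114 - 56x + 6x^2.
AVC hits its minimum where MC = AVC, at x = 7, giving min AVC = 114 - 28·7 + 2·7^2 = ¥16.
Since P = ¥8 < min AVC = ¥16, price fails to cover variable cost at any output.
Shutting down limits the loss to fixed cost, ¥174.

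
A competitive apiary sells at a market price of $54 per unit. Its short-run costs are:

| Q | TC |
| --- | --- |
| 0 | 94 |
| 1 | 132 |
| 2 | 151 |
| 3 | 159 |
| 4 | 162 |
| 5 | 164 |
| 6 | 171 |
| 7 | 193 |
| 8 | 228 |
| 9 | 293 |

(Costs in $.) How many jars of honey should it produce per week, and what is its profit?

Q = 8; profit = $204

Tabulate TR − TC: Q=0: -94; Q=1: -78; Q=2: -43; Q=3: 3; Q=4: 54; Q=5: 106; Q=6: 153; Q=7: 185; Q=8: 204; Q=9: 193.
Profit is maximized at Q = 8. AVC there is 134/8 = $16.75 ≤ P, so producing beats shutting down (which would give -$94).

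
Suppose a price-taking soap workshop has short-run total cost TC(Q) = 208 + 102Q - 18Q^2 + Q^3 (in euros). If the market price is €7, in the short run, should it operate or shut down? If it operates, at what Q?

Shut down

Variable cost is VC = 102Q - 18Q^2 + Q^3, so AVC = VC/Q = 102 - 18Q + Q^2 and MC = dTC/dQ = 102 - 36Q + 3Q^2.
The AVC parabola has its vertex at Q = 18/2 = 9, where AVC = 102 - 18·9 + 9^2 = €21.
With P < min AVC (€7 < €21), every unit sold adds to the loss.
Best response: produce nothing and absorb the €208 fixed cost.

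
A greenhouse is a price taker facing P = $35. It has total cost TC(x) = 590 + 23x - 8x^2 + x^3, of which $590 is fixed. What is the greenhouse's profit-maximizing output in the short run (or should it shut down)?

From TC, MC = TC'(x) = 23 - 16x + 3x^2 and AVC = VC/x = 23 - 8x + x^2.
AVC is minimized where dAVC/dx = -8 + 2x = 0, at x = 4; min AVC = 23 - 8·4 + 4^2 = $7.
Since P = $35 ≥ min AVC = $7, price covers variable cost and the firm should produce.
Set P = MC: 35 = 23 - 16x + 3x^2 → -12 - 16x + 3x^2 = 0. The roots are x = -2/3 and x = 6; the profit-maximizing output is on the rising part of MC, so x* = 6.
Check: AVC at x = 6 is $11 ≤ P, so revenue covers variable cost.
Profit = P·x − TC = 35·6 − 656 = -$446, a loss, but smaller than the $590 fixed cost the firm would lose by shutting down.

Produce at x = 6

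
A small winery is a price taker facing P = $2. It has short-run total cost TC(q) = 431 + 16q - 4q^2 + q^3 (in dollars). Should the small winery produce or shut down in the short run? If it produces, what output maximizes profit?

Strip out fixed cost: VC = 16q - 4q^2 + q^3. Then AVC = 16 - 4q + q^2 and MC = 16 - 8q + 3q^2.
The AVC parabola has its vertex at q = 4/2 = 2, where AVC = 16 - 4·2 + 2^2 = $12.
Since P = $2 < min AVC = $12, price fails to cover variable cost at any output.
The firm minimizes its loss by shutting down and losing only its fixed cost of $431.

Shut down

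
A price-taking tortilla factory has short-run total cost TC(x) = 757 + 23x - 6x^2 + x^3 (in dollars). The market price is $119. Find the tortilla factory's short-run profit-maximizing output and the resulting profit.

Profit = -$117 at x = 8

AVC = 23 - 6x + x^2 has its minimum $14 at x = 3; price $119 clears that bar, so the firm operates.
MC = 23 - 12x + 3x^2. Setting P = MC and taking the root on the rising branch gives x* = 8.
TR = 119·8 = 952. TC = 757 + 312 = 1069. Profit = 952 − 1069 = -$117.
That loss of $117 beats the $757 the firm would lose by shutting down; producing recovers $640 of fixed cost.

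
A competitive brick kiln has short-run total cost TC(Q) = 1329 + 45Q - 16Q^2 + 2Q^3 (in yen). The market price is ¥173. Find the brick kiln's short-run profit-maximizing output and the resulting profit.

Profit = -¥305 at Q = 8

AVC = 45 - 16Q + 2Q^2 has its minimum ¥13 at Q = 4; price ¥173 clears that bar, so the firm operates.
With MC = 45 - 32Q + 6Q^2, P = MC on the upward-sloping part at Q* = 8.
TR = 173·8 = 1384. TC = 1329 + 360 = 1689. Profit = 1384 − 1689 = -¥305.
That loss of ¥305 beats the ¥1329 the firm would lose by shutting down; producing recovers ¥1024 of fixed cost.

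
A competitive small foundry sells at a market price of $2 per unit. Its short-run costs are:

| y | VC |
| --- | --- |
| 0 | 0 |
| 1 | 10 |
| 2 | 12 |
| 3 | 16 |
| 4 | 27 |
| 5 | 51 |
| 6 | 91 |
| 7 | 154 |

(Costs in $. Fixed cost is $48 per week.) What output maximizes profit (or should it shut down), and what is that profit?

Tabulate TR − TC: y=0: -48; y=1: -56; y=2: -56; y=3: -58; y=4: -67; y=5: -89; y=6: -127; y=7: -188.
Profit is highest at y = 0. Equivalently, the lowest AVC in the table is 16/3 ≈ $5.33 at y = 3, and P = $2 falls below it — price never covers variable cost, so the firm shuts down and loses only its fixed cost.

y = 0 (shut down); profit = -$48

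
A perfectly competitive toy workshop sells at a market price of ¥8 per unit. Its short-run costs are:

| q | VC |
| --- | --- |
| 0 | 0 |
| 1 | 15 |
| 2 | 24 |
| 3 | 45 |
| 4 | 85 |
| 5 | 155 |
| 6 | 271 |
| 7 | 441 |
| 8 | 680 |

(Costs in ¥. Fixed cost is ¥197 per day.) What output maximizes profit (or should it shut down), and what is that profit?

q = 0 (shut down); profit = -¥197

Tabulate TR − TC: q=0: -197; q=1: -204; q=2: -205; q=3: -218; q=4: -250; q=5: -312; q=6: -420; q=7: -582; q=8: -813.
Profit is highest at q = 0. Equivalently, the lowest AVC in the table is 24/2 ≈ ¥12 at q = 2, and P = ¥8 falls below it — price never covers variable cost, so the firm shuts down and loses only its fixed cost.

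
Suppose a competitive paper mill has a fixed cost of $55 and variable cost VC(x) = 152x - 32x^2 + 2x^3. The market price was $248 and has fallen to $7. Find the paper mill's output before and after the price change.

MC = 152 - 64x + 6x^2; the shutdown threshold is min AVC = $24 (at x = 8).
With P = $248 above the shutdown price, P = MC gives x = 12.
At P = $7 < min AVC = $24, price no longer covers variable cost at any output, so the firm shuts down: x = 0.

Output falls from 12 to 0 (the firm shuts down)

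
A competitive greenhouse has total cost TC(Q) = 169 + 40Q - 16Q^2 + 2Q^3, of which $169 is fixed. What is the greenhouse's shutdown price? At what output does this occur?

The firm shuts down when price falls below the minimum of average variable cost. AVC = VC/Q = 40 - 16Q + 2Q^2.
dAVC/dQ = -16 + 4Q = 0 gives Q = 4. min AVC = 40 - 16·4 + 2·4^2 = 8.
For P < $8 the firm produces nothing.

$8 per unit, at Q = 4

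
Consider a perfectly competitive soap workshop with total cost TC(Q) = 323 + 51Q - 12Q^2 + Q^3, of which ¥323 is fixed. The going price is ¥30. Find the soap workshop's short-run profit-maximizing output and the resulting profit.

AVC = 51 - 12Q + Q^2; min AVC = ¥15 at Q = 6. Since P = ¥30 ≥ min AVC, the firm produces.
With MC = 51 - 24Q + 3Q^2, P = MC on the upward-sloping part at Q* = 7.
TR = 30·7 = 210. TC = 323 + 112 = 435. Profit = 210 − 435 = -¥225.
Shutting down would mean losing the fixed cost of ¥323, so operating at a loss of ¥225 is better by ¥98.

Profit = -¥225 at Q = 7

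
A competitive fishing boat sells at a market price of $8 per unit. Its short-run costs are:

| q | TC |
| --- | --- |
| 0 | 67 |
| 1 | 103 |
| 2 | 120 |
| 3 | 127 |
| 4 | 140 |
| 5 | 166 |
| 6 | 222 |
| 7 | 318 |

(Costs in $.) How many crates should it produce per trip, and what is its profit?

q = 0 (shut down); profit = -$67

Tabulate TR − TC: q=0: -67; q=1: -95; q=2: -104; q=3: -103; q=4: -108; q=5: -126; q=6: -174; q=7: -262.
Profit is highest at q = 0. Equivalently, the lowest AVC in the table is 73/4 ≈ $18.25 at q = 4, and P = $8 falls below it — price never covers variable cost, so the firm shuts down and loses only its fixed cost.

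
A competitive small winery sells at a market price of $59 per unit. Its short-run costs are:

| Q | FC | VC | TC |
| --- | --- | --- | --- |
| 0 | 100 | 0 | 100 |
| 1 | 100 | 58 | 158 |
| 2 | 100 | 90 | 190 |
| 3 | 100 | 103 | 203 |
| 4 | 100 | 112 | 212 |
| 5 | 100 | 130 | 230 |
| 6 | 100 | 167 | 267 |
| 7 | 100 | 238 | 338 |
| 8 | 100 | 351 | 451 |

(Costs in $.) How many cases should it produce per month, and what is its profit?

Tabulate TR − TC: Q=0: -100; Q=1: -99; Q=2: -72; Q=3: -26; Q=4: 24; Q=5: 65; Q=6: 87; Q=7: 75; Q=8: 21.
Profit is maximized at Q = 6. AVC there is 167/6 = $27.83 ≤ P, so producing beats shutting down (which would give -$100).

Q = 6; profit = $87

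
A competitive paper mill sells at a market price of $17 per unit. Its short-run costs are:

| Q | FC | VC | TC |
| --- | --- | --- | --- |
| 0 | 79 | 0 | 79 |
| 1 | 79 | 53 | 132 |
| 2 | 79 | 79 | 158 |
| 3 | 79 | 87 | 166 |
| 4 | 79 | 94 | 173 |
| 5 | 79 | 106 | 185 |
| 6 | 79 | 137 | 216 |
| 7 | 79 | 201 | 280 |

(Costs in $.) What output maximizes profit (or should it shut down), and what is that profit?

Q = 0 (shut down); profit = -$79

Tabulate TR − TC: Q=0: -79; Q=1: -115; Q=2: -124; Q=3: -115; Q=4: -105; Q=5: -100; Q=6: -114; Q=7: -161.
Profit is highest at Q = 0. Equivalently, the lowest AVC in the table is 106/5 ≈ $21.20 at Q = 5, and P = $17 falls below it — price never covers variable cost, so the firm shuts down and loses only its fixed cost.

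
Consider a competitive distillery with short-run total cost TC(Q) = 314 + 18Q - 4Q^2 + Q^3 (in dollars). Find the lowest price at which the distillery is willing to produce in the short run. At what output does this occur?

$14 per unit, at Q = 2

The firm shuts down when price falls below the minimum of average variable cost. AVC = VC/Q = 18 - 4Q + Q^2.
dAVC/dQ = -4 + 2Q = 0 gives Q = 2. min AVC = 18 - 4·2 + 2^2 = 14.
So the shutdown price is $14.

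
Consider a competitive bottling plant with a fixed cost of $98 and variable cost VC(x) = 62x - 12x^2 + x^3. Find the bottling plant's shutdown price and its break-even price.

AVC = 62 - 12x + x^2; minimized at x = 6, giving min AVC = $26. That is the shutdown price.
ATC = 98/x + 62 - 12x + x^2. Setting dATC/dx = −98/x^2 − 12 + 2x = 0 gives x = 7 (since 2·7^3 − 12·7^2 = 98).
min ATC = 98/7 + 62 − 12·7 + 7^2 = $41. That is the break-even price.
Between these two prices the firm operates at a loss; above $41 it earns a profit.

Shutdown price = $26; break-even price = $41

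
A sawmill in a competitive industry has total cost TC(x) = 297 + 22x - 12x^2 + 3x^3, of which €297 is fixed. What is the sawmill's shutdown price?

€10 per unit

Short-run supply begins at min AVC. From VC = 22x - 12x^2 + 3x^3, AVC = 22 - 12x + 3x^2.
At the minimum of AVC, MC = AVC. MC = 22 - 24x + 9x^2; setting MC = AVC gives 6x^2 - 12x = 0, so x = 2. min AVC = 10.
The firm shuts down for any P below €10.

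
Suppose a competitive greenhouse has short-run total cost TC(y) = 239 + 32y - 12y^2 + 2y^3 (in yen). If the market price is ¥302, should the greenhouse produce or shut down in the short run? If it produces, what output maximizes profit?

Produce at y = 9

Strip out fixed cost: VC = 32y - 12y^2 + 2y^3. Then AVC = 32 - 12y + 2y^2 and MC = 32 - 24y + 6y^2.
The AVC parabola has its vertex at y = 12/4 = 3, where AVC = 32 - 12·3 + 2·3^2 = ¥14.
Since P = ¥302 ≥ min AVC = ¥14, price covers variable cost and the firm should produce.
Set P = MC: 302 = 32 - 24y + 6y^2 → -270 - 24y + 6y^2 = 0. The roots are y = -5 and y = 9; the profit-maximizing output is on the rising part of MC, so y* = 9.
Check: AVC at y = 9 is ¥86 ≤ P, so revenue covers variable cost.
Profit = P·y − TC = 302·9 − 1013 = ¥1705.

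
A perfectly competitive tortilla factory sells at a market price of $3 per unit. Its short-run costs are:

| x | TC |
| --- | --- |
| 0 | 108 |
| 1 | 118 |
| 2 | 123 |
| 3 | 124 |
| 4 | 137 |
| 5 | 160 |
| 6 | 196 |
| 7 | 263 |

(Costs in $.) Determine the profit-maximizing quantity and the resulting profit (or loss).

Tabulate TR − TC: x=0: -108; x=1: -115; x=2: -117; x=3: -115; x=4: -125; x=5: -145; x=6: -178; x=7: -242.
Profit is highest at x = 0. Equivalently, the lowest AVC in the table is 16/3 ≈ $5.33 at x = 3, and P = $3 falls below it — price never covers variable cost, so the firm shuts down and loses only its fixed cost.

x = 0 (shut down); profit = -$108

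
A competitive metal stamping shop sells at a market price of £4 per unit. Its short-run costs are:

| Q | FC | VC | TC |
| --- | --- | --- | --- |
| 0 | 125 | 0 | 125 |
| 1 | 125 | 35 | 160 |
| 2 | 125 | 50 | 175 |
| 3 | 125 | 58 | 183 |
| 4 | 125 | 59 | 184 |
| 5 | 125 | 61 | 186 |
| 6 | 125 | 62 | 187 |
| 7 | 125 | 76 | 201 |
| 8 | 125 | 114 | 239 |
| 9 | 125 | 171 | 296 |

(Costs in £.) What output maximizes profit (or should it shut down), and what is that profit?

Profit at each row (π = 4Q − TC): Q=0: -125; Q=1: -156; Q=2: -167; Q=3: -171; Q=4: -168; Q=5: -166; Q=6: -163; Q=7: -173; Q=8: -207; Q=9: -260.
Profit is highest at Q = 0. Equivalently, the lowest AVC in the table is 62/6 ≈ £10.33 at Q = 6, and P = £4 falls below it — price never covers variable cost, so the firm shuts down and loses only its fixed cost.

Q = 0 (shut down); profit = -£125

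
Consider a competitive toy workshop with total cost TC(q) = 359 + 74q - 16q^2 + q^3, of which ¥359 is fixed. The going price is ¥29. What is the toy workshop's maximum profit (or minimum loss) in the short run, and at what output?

AVC = 74 - 16q + q^2 has its minimum ¥10 at q = 8; price ¥29 clears that bar, so the firm operates.
With MC = 74 - 32q + 3q^2, P = MC on the upward-sloping part at q* = 9.
TR = 29·9 = 261. TC = 359 + 99 = 458. Profit = 261 − 458 = -¥197.
By producing, the firm covers all variable cost plus ¥162 of fixed cost; shutting down would lose the full ¥359.

Profit = -¥197 at q = 9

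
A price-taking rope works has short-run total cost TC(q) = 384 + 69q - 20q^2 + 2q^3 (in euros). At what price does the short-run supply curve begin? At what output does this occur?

€19 per unit, at q = 5

The shutdown price is the minimum of AVC. VC = 69q - 20q^2 + 2q^3, so AVC = 69 - 20q + 2q^2.
dAVC/dq = -20 + 4q = 0 gives q = 5. min AVC = 69 - 20·5 + 2·5^2 = 19.
For P < €19 the firm produces nothing.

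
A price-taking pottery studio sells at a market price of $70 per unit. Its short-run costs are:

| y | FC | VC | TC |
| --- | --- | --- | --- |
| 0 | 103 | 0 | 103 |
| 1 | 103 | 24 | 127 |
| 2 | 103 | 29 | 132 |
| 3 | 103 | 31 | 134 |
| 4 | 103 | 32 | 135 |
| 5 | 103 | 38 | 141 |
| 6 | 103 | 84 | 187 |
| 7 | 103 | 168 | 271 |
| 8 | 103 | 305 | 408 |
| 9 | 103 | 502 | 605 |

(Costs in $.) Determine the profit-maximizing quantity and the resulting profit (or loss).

Tabulate TR − TC: y=0: -103; y=1: -57; y=2: 8; y=3: 76; y=4: 145; y=5: 209; y=6: 233; y=7: 219; y=8: 152; y=9: 25.
Profit is maximized at y = 6. AVC there is 84/6 = $14 ≤ P, so producing beats shutting down (which would give -$103).

y = 6; profit = $233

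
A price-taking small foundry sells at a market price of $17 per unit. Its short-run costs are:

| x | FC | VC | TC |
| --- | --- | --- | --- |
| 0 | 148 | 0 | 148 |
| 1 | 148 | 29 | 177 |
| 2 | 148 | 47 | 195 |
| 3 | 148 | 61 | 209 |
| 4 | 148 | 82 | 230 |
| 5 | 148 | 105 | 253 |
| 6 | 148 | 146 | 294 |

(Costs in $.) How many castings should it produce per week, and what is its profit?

x = 0 (shut down); profit = -$148

Profit at each row (π = 17x − TC): x=0: -148; x=1: -160; x=2: -161; x=3: -158; x=4: -162; x=5: -168; x=6: -192.
Profit is highest at x = 0. Equivalently, the lowest AVC in the table is 61/3 ≈ $20.33 at x = 3, and P = $17 falls below it — price never covers variable cost, so the firm shuts down and loses only its fixed cost.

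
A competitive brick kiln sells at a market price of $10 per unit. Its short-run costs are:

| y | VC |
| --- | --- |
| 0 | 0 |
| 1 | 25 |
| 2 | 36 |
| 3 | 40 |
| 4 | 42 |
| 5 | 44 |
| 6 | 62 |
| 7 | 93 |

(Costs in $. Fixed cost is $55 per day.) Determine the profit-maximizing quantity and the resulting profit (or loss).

y = 5; profit = -$49

Compute π = P·y − TC at each output: y=0: -55; y=1: -70; y=2: -71; y=3: -65; y=4: -57; y=5: -49; y=6: -57; y=7: -78.
Profit is maximized at y = 5. AVC there is 44/5 = $8.80 ≤ P, so producing beats shutting down (which would give -$55).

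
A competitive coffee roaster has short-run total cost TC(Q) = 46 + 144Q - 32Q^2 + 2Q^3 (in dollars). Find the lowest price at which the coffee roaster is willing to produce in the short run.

The shutdown price is the minimum of AVC. VC = 144Q - 32Q^2 + 2Q^3, so AVC = 144 - 32Q + 2Q^2.
dAVC/dQ = -32 + 4Q = 0 gives Q = 8. min AVC = 144 - 32·8 + 2·8^2 = 16.
So the shutdown price is $16.

$16 per unit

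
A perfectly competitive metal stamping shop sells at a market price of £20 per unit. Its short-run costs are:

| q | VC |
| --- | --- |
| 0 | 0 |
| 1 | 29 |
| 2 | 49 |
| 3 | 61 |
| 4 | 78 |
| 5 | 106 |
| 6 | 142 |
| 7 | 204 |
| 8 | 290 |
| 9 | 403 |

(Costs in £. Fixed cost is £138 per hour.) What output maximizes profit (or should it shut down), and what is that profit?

Profit at each row (π = 20q − TC): q=0: -138; q=1: -147; q=2: -147; q=3: -139; q=4: -136; q=5: -144; q=6: -160; q=7: -202; q=8: -268; q=9: -361.
Profit is maximized at q = 4. AVC there is 78/4 = £19.50 ≤ P, so producing beats shutting down (which would give -£138).

q = 4; profit = -£136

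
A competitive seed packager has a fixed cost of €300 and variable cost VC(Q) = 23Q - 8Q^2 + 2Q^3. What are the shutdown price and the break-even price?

Shutdown price = €15; break-even price = €93

Shutdown price = min AVC. AVC = 23 - 8Q + 2Q^2, with vertex at Q = 2 and minimum €15.
ATC = 300/Q + 23 - 8Q + 2Q^2. Setting dATC/dQ = −300/Q^2 − 8 + 4Q = 0 gives Q = 5 (since 4·5^3 − 8·5^2 = 300).
min ATC = 300/5 + 23 − 8·5 + 2·5^2 = €93. That is the break-even price.
For €15 ≤ P < €93 the firm produces at a loss; below €15 it shuts down.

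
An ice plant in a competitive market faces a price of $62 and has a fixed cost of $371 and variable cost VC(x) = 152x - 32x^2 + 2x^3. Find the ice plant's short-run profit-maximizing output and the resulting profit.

Profit = -$47 at x = 9

AVC = 152 - 32x + 2x^2 has its minimum $24 at x = 8; price $62 clears that bar, so the firm operates.
With MC = 152 - 64x + 6x^2, P = MC on the upward-sloping part at x* = 9.
TR = 62·9 = 558. TC = 371 + 234 = 605. Profit = 558 − 605 = -$47.
By producing, the firm covers all variable cost plus $324 of fixed cost; shutting down would lose the full $371.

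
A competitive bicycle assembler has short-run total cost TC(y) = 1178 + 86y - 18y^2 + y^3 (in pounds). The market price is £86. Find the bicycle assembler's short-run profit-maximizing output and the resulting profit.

Profit = -£314 at y = 12

AVC = 86 - 18y + y^2 has its minimum £5 at y = 9; price £86 clears that bar, so the firm operates.
MC = 86 - 36y + 3y^2. Setting P = MC and taking the root on the rising branch gives y* = 12.
TR = 86·12 = 1032. TC = 1178 + 168 = 1346. Profit = 1032 − 1346 = -£314.
By producing, the firm covers all variable cost plus £864 of fixed cost; shutting down would lose the full £1178.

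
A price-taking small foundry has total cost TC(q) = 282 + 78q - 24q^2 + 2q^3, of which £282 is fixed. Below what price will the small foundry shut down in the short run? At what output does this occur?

The firm shuts down when price falls below the minimum of average variable cost. AVC = VC/q = 78 - 24q + 2q^2.
At the minimum of AVC, MC = AVC. MC = 78 - 48q + 6q^2; setting MC = AVC gives 4q^2 - 24q = 0, so q = 6. min AVC = 6.
So the shutdown price is £6.

£6 per unit, at q = 6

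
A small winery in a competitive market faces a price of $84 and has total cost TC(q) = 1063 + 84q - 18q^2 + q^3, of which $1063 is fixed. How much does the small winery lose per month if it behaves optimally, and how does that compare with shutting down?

Profit = -$199 at q = 12

AVC = 84 - 18q + q^2 has its minimum $3 at q = 9; price $84 clears that bar, so the firm operates.
With MC = 84 - 36q + 3q^2, P = MC on the upward-sloping part at q* = 12.
TR = 84·12 = 1008. TC = 1063 + 144 = 1207. Profit = 1008 − 1207 = -$199.
Shutting down would mean losing the fixed cost of $1063, so operating at a loss of $199 is better by $864.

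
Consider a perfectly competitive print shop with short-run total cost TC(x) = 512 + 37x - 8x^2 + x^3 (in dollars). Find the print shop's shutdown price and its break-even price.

AVC = 37 - 8x + x^2; minimized at x = 4, giving min AVC = $21. That is the shutdown price.
ATC = 512/x + 37 - 8x + x^2. Setting dATC/dx = −512/x^2 − 8 + 2x = 0 gives x = 8 (since 2·8^3 − 8·8^2 = 512).
min ATC = 512/8 + 37 − 8·8 + 8^2 = $101. That is the break-even price.
For $21 ≤ P < $101 the firm produces at a loss; below $21 it shuts down.

Shutdown price = $21; break-even price = $101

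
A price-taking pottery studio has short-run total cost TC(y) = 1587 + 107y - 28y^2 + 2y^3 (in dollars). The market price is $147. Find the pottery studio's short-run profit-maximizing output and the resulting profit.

AVC = 107 - 28y + 2y^2; min AVC = $9 at y = 7. Since P = $147 ≥ min AVC, the firm produces.
MC = 107 - 56y + 6y^2. Setting P = MC and taking the root on the rising branch gives y* = 10.
TR = 147·10 = 1470. TC = 1587 + 270 = 1857. Profit = 1470 − 1857 = -$387.
By producing, the firm covers all variable cost plus $1200 of fixed cost; shutting down would lose the full $1587.

Profit = -$387 at y = 10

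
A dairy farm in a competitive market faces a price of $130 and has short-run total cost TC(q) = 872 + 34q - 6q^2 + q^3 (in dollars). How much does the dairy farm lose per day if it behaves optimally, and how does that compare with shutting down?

Profit = -$232 at q = 8

AVC = 34 - 6q + q^2; min AVC = $25 at q = 3. Since P = $130 ≥ min AVC, the firm produces.
MC = 34 - 12q + 3q^2. Setting P = MC and taking the root on the rising branch gives q* = 8.
TR = 130·8 = 1040. TC = 872 + 400 = 1272. Profit = 1040 − 1272 = -$232.
Shutting down would mean losing the fixed cost of $872, so operating at a loss of $232 is better by $640.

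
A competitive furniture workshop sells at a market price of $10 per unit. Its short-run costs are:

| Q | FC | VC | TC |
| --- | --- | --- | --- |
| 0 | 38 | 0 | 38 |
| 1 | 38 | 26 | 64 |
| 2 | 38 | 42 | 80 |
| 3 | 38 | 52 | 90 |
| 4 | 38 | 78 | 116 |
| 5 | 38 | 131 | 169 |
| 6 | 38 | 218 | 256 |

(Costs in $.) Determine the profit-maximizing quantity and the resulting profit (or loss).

Tabulate TR − TC: Q=0: -38; Q=1: -54; Q=2: -60; Q=3: -60; Q=4: -76; Q=5: -119; Q=6: -196.
Profit is highest at Q = 0. Equivalently, the lowest AVC in the table is 52/3 ≈ $17.33 at Q = 3, and P = $10 falls below it — price never covers variable cost, so the firm shuts down and loses only its fixed cost.

Q = 0 (shut down); profit = -$38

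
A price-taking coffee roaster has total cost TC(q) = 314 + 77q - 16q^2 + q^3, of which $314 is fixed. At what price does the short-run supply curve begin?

$13 per unit

The firm shuts down when price falls below the minimum of average variable cost. AVC = VC/q = 77 - 16q + q^2.
At the minimum of AVC, MC = AVC. MC = 77 - 32q + 3q^2; setting MC = AVC gives 2q^2 - 16q = 0, so q = 8. min AVC = 13.
For P < $13 the firm produces nothing.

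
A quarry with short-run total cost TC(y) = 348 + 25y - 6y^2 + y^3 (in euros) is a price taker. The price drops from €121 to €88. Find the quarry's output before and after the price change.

Output falls from 8 to 7

MC = 25 - 12y + 3y^2; the shutdown threshold is min AVC = €16 (at y = 3).
With P = €121 above the shutdown price, P = MC gives y = 8.
At P = €88 ≥ min AVC, set P = MC: y = 7. The firm stays open but cuts output.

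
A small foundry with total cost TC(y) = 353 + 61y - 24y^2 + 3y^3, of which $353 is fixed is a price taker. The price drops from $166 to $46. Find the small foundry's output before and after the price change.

MC = 61 - 48y + 9y^2; the shutdown threshold is min AVC = $13 (at y = 4).
At P = $166 ≥ min AVC, set P = MC on the rising branch: y = 7.
At P = $46 ≥ min AVC, set P = MC: y = 5. The firm stays open but cuts output.

Output falls from 7 to 5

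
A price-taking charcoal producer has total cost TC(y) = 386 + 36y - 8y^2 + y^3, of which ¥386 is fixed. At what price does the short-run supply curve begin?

The firm shuts down when price falls below the minimum of average variable cost. AVC = VC/y = 36 - 8y + y^2.
At the minimum of AVC, MC = AVC. MC = 36 - 16y + 3y^2; setting MC = AVC gives 2y^2 - 8y = 0, so y = 4. min AVC = 20.
The firm shuts down for any P below ¥20.

¥20 per unit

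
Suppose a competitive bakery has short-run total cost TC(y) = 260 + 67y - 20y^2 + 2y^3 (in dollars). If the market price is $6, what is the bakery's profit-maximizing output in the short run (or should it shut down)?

Shut down

Variable cost is VC = 67y - 20y^2 + 2y^3, so AVC = VC/y = 67 - 20y + 2y^2 and MC = dTC/dy = 67 - 40y + 6y^2.
The AVC parabola has its vertex at y = 20/4 = 5, where AVC = 67 - 20·5 + 2·5^2 = $17.
With P < min AVC ($6 < $17), every unit sold adds to the loss.
The firm minimizes its loss by shutting down and losing only its fixed cost of $260.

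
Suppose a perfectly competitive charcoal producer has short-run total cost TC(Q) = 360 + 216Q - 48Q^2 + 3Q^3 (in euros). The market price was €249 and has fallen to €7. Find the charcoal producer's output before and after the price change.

Output falls from 11 to 0 (the firm shuts down)

MC = 216 - 96Q + 9Q^2; the shutdown threshold is min AVC = €24 (at Q = 8).
With P = €249 above the shutdown price, P = MC gives Q = 11.
At P = €7 < min AVC = €24, price no longer covers variable cost at any output, so the firm shuts down: Q = 0.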